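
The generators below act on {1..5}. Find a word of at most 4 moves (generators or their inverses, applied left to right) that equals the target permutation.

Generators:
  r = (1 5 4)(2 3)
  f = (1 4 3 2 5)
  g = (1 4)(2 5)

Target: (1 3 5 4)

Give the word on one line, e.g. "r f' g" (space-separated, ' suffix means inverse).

  after r': (1 4 5)(2 3)
  after f: (1 3 5 4)

r' f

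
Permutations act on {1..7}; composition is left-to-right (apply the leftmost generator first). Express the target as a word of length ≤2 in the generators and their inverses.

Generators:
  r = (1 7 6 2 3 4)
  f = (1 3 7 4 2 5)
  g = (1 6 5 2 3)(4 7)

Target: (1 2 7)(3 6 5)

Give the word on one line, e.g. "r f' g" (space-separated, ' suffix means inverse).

  after f': (1 5 2 4 7 3)
  after g: (1 2 7)(3 6 5)

f' g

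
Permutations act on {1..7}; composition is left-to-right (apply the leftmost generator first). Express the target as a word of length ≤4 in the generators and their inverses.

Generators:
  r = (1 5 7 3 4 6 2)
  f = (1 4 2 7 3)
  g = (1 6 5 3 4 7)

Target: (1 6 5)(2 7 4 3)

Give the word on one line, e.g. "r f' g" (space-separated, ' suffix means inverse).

  after g: (1 6 5 3 4 7)
  after f: (1 6 5)(2 7 4 3)

g f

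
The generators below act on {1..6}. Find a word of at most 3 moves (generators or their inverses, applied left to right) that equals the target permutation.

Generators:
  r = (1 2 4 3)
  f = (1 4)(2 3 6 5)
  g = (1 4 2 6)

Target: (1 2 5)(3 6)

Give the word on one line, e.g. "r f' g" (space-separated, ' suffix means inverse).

  after f': (1 4)(2 5 6 3)
  after g: (1 2 5)(3 6)

f' g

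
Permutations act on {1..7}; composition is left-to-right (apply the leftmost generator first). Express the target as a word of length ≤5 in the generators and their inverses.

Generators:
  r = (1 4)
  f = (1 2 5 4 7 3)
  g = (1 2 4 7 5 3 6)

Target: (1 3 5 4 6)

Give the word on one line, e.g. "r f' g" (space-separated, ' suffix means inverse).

  after r: (1 4)
  after f': (1 5 2)(3 7 4)
  after g: (1 3 5 4 6)

r f' g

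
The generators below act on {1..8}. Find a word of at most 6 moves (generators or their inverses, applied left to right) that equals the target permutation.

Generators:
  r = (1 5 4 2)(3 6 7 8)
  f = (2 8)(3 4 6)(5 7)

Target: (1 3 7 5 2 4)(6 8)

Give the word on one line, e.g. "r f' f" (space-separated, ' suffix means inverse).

  after f': (2 8)(3 6 4)(5 7)
  after r': (1 2 7)(4 8)(5 6)
  after f': (1 8 3 6 7)(2 5 4)
  after r: (1 3 7 5 2 4)(6 8)

f' r' f' r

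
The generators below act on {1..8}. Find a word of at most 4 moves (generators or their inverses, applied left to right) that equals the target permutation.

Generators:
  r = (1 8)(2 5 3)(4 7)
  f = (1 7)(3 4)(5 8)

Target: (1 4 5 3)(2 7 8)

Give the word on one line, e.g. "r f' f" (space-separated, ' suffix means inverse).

  after r: (1 8)(2 5 3)(4 7)
  after r: (2 3 5)
  after f: (1 7)(2 4 3 8 5)
  after r': (1 4 5 3)(2 7 8)

r r f r'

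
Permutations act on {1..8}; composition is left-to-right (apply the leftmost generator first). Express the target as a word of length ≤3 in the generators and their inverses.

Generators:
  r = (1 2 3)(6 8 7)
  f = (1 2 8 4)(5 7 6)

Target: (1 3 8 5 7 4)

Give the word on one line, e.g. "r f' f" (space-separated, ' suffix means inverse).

r r f

  after r: (1 2 3)(6 8 7)
  after r: (1 3 2)(6 7 8)
  after f: (1 3 8 5 7 4)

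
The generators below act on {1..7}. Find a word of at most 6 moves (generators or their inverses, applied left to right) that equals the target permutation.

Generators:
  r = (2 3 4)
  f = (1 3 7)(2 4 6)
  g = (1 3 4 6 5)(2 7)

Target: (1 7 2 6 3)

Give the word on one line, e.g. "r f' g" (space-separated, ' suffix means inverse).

g' r g f'

  after g': (1 5 6 4 3)(2 7)
  after r: (1 5 6 2 7 3)
  after g: (4 6 7)
  after f': (1 7 2 6 3)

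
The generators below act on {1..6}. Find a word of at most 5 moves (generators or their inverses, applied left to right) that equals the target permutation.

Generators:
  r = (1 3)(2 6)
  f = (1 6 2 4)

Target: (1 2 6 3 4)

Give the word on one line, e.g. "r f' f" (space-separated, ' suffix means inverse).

f' r' f'

  after f': (1 4 2 6)
  after r': (1 4 6 3)
  after f': (1 2 6 3 4)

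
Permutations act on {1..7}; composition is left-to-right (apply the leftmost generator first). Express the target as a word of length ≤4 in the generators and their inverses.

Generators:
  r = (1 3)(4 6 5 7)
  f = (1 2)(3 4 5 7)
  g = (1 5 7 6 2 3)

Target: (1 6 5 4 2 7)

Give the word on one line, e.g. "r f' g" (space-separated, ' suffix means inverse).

  after f: (1 2)(3 4 5 7)
  after g': (1 6 7 2 3 4)
  after f': (1 6 5 4 2 7)

f g' f'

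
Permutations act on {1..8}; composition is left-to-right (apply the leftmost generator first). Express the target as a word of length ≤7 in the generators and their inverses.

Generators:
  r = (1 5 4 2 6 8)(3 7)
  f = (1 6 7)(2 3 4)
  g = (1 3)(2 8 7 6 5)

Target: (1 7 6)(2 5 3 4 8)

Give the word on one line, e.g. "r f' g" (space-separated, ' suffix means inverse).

r' g' f g' f'

  after r': (1 8 6 2 4 5)(3 7)
  after g': (1 2 4 6 5 3 8 7)
  after f: (1 3 8)(4 7 6 5)
  after g': (2 5 4 8 3)
  after f': (1 7 6)(2 5 3 4 8)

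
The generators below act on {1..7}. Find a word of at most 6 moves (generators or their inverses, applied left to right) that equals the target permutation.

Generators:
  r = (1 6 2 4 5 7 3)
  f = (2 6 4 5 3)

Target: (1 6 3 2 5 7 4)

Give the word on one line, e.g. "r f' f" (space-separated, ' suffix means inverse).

f' f' r f' r'

  after f': (2 3 5 4 6)
  after f': (2 5 6 3 4)
  after r: (1 6)(2 7 3 5)
  after f': (1 2 7 5 3 4 6)
  after r': (1 6 3 2 5 7 4)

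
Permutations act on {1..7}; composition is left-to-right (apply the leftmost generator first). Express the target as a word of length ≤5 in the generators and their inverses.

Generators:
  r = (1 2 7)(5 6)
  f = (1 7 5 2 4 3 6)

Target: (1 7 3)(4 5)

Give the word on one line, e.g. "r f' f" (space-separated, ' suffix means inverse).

  after r': (1 7 2)(5 6)
  after f: (1 5)(2 7 4 3 6)
  after r: (1 6 7 4 3 5 2)
  after f: (2 7 3)(4 6 5)
  after r': (1 7 3)(4 5)

r' f r f r'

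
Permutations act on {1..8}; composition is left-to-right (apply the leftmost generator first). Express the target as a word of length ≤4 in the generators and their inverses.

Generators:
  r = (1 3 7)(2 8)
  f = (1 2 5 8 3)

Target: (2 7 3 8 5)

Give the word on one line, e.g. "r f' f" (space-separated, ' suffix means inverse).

  after r': (1 7 3)(2 8)
  after f: (1 7)(2 3)(5 8)
  after r: (2 7 3 8 5)

r' f r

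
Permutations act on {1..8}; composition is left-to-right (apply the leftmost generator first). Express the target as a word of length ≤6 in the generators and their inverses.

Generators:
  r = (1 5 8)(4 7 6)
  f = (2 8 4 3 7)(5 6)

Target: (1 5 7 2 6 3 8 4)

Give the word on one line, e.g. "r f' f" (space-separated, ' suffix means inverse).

f' r f f

  after f': (2 7 3 4 8)(5 6)
  after r: (1 5 4)(2 6 8)(3 7)
  after f: (1 6 4)(2 5 3)
  after f: (1 5 7 2 6 3 8 4)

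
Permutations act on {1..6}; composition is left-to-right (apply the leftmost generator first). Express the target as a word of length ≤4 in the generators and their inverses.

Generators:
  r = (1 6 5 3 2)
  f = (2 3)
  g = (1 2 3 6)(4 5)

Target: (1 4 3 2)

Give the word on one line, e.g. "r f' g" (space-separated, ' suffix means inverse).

g' r f g

  after g': (1 6 3 2)(4 5)
  after r: (1 5 4 3)(2 6)
  after f: (1 5 4 2 6 3)
  after g: (1 4 3 2)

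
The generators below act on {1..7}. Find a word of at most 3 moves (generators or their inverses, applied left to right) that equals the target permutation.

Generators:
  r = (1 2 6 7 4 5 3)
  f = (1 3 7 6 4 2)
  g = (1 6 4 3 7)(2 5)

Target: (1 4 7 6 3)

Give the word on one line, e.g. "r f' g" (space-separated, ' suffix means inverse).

g g

  after g: (1 6 4 3 7)(2 5)
  after g: (1 4 7 6 3)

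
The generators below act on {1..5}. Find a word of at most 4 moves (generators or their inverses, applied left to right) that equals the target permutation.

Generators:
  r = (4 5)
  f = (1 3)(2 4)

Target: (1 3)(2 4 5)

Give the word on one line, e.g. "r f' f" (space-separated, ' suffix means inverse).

  after r: (4 5)
  after f: (1 3)(2 4 5)
  after r: (1 3)(2 5)
  after r: (1 3)(2 4 5)

r f r r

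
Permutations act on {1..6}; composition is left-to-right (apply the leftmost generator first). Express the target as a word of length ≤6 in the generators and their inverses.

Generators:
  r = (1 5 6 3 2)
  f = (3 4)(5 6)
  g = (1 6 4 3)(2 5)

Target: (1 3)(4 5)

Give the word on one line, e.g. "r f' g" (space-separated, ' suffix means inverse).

f g' g' f

  after f: (3 4)(5 6)
  after g': (1 3 6 2 5)
  after g': (1 4 6 5 3)
  after f: (1 3)(4 5)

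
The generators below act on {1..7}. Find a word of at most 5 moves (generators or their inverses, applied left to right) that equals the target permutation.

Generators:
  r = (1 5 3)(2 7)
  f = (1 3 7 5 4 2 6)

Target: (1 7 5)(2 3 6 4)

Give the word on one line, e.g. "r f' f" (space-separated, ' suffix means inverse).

f' f' r

  after f': (1 6 2 4 5 7 3)
  after f': (1 2 5 3 6 4 7)
  after r: (1 7 5)(2 3 6 4)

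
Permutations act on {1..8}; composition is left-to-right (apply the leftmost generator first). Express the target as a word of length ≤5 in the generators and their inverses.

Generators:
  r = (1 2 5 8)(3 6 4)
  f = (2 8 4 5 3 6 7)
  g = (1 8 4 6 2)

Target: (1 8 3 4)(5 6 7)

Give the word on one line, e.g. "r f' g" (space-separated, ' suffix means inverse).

f' r f

  after f': (2 7 6 3 5 4 8)
  after r: (1 2 7 4)(3 8 5)
  after f: (1 8 3 4)(5 6 7)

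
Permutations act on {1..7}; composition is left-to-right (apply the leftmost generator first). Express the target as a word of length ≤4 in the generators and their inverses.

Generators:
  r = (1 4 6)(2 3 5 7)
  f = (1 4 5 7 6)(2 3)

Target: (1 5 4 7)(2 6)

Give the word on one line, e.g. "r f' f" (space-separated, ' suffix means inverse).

f' r f f

  after f': (1 6 7 5 4)(2 3)
  after r: (2 5 6)
  after f: (1 4 5)(2 7 6 3)
  after f: (1 5 4 7)(2 6)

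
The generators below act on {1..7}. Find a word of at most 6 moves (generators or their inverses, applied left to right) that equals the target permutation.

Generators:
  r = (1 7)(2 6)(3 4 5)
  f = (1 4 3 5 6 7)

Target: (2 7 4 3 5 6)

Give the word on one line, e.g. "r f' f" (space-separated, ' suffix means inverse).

r' r' r' f

  after r': (1 7)(2 6)(3 5 4)
  after r': (3 4 5)
  after r': (1 7)(2 6)
  after f: (2 7 4 3 5 6)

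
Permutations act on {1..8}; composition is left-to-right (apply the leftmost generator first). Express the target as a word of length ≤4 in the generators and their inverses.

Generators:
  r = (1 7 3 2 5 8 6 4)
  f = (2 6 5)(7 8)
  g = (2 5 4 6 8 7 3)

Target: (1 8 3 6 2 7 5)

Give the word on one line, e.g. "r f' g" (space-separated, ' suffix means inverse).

  after g: (2 5 4 6 8 7 3)
  after r: (1 7 2 8 3 5)
  after f': (1 8 3 6 2 7 5)

g r f'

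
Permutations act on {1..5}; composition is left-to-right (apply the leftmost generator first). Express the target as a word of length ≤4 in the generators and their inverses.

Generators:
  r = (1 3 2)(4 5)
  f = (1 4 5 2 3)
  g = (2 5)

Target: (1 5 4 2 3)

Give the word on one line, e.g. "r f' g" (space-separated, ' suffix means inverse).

r' g'

  after r': (1 2 3)(4 5)
  after g': (1 5 4 2 3)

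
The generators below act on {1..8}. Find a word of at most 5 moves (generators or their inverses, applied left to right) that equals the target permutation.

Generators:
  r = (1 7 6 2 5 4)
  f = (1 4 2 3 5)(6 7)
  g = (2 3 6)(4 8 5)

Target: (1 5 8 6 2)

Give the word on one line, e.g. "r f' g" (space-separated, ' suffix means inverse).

  after g': (2 6 3)(4 5 8)
  after f: (1 4)(2 7 6 5 8)
  after r': (1 5 8 6 2)

g' f r'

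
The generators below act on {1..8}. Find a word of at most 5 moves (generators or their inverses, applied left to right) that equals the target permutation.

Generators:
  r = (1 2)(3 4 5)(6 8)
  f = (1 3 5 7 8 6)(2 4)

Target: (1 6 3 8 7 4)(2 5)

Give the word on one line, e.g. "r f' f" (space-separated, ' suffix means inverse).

r f' r' f' f'

  after r: (1 2)(3 4 5)(6 8)
  after f': (1 4 3 2 6 7 5)
  after r': (1 3)(2 8 6 7 4 5)
  after f': (2 7)(3 6 5 4)
  after f': (1 6 3 8 7 4)(2 5)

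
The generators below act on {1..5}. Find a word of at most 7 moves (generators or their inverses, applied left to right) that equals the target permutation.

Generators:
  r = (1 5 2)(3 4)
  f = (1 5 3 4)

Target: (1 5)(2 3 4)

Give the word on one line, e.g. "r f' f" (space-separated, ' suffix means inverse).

r f' f' r' f'

  after r: (1 5 2)(3 4)
  after f': (2 4 5)
  after f': (1 4)(2 3 5)
  after r': (1 3)(2 4)
  after f': (1 5)(2 3 4)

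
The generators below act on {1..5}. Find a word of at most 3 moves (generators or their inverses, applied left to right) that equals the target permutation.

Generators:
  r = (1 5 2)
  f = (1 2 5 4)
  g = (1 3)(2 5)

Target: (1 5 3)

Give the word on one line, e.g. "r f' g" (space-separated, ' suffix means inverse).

r' g

  after r': (1 2 5)
  after g: (1 5 3)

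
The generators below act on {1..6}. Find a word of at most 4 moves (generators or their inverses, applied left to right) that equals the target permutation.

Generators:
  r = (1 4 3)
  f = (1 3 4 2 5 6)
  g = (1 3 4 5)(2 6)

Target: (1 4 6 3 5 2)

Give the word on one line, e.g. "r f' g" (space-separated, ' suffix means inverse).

  after f: (1 3 4 2 5 6)
  after g: (1 4 6 3 5 2)

f g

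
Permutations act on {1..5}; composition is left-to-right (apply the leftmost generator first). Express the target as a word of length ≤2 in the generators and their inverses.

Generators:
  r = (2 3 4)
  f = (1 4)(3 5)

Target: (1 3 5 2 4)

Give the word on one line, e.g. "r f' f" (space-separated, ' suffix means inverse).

  after f': (1 4)(3 5)
  after r': (1 3 5 2 4)

f' r'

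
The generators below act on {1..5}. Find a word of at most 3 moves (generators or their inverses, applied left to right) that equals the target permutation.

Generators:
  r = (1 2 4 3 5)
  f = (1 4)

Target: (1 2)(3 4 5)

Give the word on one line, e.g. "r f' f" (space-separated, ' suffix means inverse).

  after f': (1 4)
  after r': (1 2)(3 4 5)

f' r'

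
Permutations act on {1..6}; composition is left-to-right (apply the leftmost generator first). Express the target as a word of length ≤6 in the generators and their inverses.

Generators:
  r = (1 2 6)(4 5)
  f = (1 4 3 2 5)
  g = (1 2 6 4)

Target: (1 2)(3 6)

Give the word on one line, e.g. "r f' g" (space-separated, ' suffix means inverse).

  after g': (1 4 6 2)
  after f: (1 3 2 4 6 5)
  after r: (1 3 6 4)(2 5)
  after f: (1 2)(3 6)

g' f r f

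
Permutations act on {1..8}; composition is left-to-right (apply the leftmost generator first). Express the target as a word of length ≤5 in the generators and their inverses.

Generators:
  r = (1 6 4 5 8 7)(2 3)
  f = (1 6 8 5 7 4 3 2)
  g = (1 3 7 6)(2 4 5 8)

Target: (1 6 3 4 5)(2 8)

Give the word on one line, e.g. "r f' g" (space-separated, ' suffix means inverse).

  after g': (1 6 7 3)(2 8 5 4)
  after r: (1 4 3 6)(2 7)
  after f: (1 3 8 5 7)(2 4)
  after g: (1 7 3 2 5 6)
  after g: (1 6 3 4 5)(2 8)

g' r f g g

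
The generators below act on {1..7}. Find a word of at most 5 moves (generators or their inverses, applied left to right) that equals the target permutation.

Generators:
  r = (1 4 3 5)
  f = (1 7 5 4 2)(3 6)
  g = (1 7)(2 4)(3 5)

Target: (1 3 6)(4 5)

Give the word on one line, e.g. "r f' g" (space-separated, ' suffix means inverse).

  after f': (1 2 4 5 7)(3 6)
  after g: (1 4 3 6 5)
  after r: (1 3 6)(4 5)

f' g r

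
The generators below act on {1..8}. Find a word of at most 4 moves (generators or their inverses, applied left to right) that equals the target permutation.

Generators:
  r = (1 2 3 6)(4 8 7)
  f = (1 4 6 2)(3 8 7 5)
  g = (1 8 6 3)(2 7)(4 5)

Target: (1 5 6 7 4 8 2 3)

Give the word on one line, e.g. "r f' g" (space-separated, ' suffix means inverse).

f g'

  after f: (1 4 6 2)(3 8 7 5)
  after g': (1 5 6 7 4 8 2 3)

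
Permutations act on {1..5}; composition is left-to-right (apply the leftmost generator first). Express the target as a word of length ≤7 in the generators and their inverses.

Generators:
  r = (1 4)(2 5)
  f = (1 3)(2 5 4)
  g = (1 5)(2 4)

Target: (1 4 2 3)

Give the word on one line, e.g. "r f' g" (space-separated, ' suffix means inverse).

  after g': (1 5)(2 4)
  after r': (1 2)(4 5)
  after f': (1 4 2 3)
  after r: (2 3 4 5)
  after r: (1 4 2 3)

g' r' f' r r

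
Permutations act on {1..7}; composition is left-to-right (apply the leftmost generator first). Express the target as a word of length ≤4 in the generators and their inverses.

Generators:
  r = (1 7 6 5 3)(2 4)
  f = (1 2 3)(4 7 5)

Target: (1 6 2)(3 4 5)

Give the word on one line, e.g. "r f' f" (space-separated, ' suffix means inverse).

r f r'

  after r: (1 7 6 5 3)(2 4)
  after f: (1 5)(2 7 6 4 3)
  after r': (1 6 2)(3 4 5)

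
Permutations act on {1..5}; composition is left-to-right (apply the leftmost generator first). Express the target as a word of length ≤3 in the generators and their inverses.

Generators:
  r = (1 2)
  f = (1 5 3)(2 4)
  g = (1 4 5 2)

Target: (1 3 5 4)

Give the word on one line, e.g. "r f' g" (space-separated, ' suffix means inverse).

  after r: (1 2)
  after g: (2 4 5)
  after f': (1 3 5 4)

r g f'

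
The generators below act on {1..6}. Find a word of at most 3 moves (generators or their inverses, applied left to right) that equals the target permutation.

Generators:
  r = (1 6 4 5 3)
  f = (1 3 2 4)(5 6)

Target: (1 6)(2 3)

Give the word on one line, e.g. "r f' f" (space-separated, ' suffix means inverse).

  after f: (1 3 2 4)(5 6)
  after r: (2 5 4 6 3)
  after r: (1 6)(2 3)

f r r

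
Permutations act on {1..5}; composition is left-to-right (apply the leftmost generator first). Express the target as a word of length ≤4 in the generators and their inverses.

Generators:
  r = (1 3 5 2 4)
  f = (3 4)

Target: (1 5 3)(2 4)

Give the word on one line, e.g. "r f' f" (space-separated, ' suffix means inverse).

  after r: (1 3 5 2 4)
  after f: (1 4)(2 3 5)
  after r': (1 2)
  after r': (1 5 3)(2 4)

r f r' r'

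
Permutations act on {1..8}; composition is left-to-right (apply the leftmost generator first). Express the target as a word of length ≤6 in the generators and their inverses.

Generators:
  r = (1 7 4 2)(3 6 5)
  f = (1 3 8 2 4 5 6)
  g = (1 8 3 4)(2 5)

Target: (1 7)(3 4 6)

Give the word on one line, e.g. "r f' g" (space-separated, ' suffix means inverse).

  after r: (1 7 4 2)(3 6 5)
  after g': (1 7 3 6 2 4 5 8)
  after f: (1 7 8 3)(2 5)(4 6)
  after g': (1 7)(3 4 6)

r g' f g'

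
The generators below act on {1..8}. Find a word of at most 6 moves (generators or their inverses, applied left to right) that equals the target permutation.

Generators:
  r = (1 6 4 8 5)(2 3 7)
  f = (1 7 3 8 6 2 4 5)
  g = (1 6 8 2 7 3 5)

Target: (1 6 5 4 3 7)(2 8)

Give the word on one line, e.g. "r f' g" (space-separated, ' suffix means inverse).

r g' r' r' g'

  after r: (1 6 4 8 5)(2 3 7)
  after g': (2 7 8 3)(4 6)
  after r': (1 5 8 2 3 7 4)
  after r': (1 8 7 6)(4 5)
  after g': (1 6 5 4 3 7)(2 8)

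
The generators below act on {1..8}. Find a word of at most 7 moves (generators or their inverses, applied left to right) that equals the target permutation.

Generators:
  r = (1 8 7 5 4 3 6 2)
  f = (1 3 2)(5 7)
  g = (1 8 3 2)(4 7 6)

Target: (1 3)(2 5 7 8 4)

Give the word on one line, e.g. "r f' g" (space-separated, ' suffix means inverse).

  after f': (1 2 3)(5 7)
  after g': (1 3 2 8)(4 6 7 5)
  after r: (1 6 5 3)(2 7 4)
  after r: (1 2 5 6 4)(3 8 7)
  after g': (1 3)(2 5 7 8 4)

f' g' r r g'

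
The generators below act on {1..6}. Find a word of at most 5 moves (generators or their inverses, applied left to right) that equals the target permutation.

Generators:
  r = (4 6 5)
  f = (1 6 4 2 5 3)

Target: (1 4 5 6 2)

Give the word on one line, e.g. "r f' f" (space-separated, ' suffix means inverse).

  after f: (1 6 4 2 5 3)
  after r: (1 5 3)(2 4)
  after r: (1 4 2 6 5 3)
  after f': (1 6 2)
  after r': (1 4 5 6 2)

f r r f' r'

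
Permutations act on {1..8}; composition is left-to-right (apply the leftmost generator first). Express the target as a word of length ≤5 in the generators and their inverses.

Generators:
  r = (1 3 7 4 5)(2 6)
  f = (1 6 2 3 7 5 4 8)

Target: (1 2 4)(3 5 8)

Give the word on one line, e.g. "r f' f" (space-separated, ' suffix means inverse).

  after r: (1 3 7 4 5)(2 6)
  after f': (1 2)(4 7 5 8)
  after r': (1 6 2 5 8 7 4 3)
  after r': (1 2 4)(3 5 8)

r f' r' r'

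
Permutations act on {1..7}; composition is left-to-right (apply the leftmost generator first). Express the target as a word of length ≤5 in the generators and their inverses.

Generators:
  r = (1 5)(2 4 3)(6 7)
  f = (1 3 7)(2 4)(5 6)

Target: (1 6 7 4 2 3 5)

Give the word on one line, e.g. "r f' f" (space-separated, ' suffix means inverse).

  after f': (1 7 3)(2 4)(5 6)
  after f': (1 3 7)
  after f': (2 4)(5 6)
  after f': (1 7 3)
  after r': (1 6 7 4 2 3 5)

f' f' f' f' r'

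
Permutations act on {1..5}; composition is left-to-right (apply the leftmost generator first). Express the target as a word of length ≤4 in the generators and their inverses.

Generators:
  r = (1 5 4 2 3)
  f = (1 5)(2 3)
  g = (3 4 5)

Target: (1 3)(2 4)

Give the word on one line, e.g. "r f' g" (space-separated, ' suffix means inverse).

  after r: (1 5 4 2 3)
  after f: (3 5 4)
  after r': (1 3)(2 4)

r f r'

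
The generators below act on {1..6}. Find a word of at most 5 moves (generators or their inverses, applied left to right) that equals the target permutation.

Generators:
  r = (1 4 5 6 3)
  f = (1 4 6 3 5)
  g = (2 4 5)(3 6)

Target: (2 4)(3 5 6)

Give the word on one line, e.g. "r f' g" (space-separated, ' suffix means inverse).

f r' g

  after f: (1 4 6 3 5)
  after r': (3 4 5)
  after g: (2 4)(3 5 6)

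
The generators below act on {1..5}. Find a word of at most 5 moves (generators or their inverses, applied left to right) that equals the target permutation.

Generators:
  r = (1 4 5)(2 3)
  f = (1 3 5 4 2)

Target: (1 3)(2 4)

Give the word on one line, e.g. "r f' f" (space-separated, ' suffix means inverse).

f r' r'

  after f: (1 3 5 4 2)
  after r': (1 2 5)(3 4)
  after r': (1 3)(2 4)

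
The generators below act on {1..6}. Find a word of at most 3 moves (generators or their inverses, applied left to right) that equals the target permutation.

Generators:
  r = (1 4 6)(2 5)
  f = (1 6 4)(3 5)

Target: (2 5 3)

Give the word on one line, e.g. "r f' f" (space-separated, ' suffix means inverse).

  after f': (1 4 6)(3 5)
  after r': (2 5 3)

f' r'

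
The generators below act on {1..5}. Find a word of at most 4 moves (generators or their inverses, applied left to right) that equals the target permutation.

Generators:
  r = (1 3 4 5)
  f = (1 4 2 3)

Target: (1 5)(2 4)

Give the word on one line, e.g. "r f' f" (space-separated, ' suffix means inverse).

  after f: (1 4 2 3)
  after r': (1 3 5 4 2)
  after r': (2 5 3 4)
  after r': (1 5)(2 4)

f r' r' r'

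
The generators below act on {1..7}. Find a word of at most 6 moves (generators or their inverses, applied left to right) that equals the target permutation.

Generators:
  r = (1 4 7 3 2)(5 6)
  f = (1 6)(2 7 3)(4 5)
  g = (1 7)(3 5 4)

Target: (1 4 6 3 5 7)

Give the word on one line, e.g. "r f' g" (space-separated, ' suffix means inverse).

f' r g' g'

  after f': (1 6)(2 3 7)(4 5)
  after r: (1 5 7)(4 6)
  after g': (1 3 4 6 5)
  after g': (1 4 6 3 5 7)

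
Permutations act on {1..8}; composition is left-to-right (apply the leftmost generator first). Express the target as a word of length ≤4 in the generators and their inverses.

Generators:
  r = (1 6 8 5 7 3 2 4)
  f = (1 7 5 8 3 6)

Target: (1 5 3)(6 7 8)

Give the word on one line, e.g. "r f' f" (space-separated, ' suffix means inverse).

  after f: (1 7 5 8 3 6)
  after f: (1 5 3)(6 7 8)

f f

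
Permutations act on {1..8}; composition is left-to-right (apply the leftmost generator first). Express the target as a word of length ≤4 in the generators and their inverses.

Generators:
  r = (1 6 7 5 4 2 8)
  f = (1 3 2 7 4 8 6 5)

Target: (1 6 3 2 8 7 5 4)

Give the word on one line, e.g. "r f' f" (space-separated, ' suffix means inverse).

  after r': (1 8 2 4 5 7 6)
  after f: (1 6 3 2 8 7 5 4)

r' f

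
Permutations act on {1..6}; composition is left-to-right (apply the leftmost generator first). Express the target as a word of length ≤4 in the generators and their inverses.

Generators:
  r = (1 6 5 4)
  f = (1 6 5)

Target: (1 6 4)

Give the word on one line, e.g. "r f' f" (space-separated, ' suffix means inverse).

r' f' r f

  after r': (1 4 5 6)
  after f': (1 4 6 5)
  after r: (4 5 6)
  after f: (1 6 4)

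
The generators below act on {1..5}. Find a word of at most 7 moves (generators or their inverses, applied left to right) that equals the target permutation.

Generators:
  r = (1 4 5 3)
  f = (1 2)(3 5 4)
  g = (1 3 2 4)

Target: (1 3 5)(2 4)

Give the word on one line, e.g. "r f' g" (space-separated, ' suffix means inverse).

  after r: (1 4 5 3)
  after f: (1 3 2)
  after f: (1 5 4 3)
  after g': (1 5 2 3 4)
  after f': (1 3 5)(2 4)

r f f g' f'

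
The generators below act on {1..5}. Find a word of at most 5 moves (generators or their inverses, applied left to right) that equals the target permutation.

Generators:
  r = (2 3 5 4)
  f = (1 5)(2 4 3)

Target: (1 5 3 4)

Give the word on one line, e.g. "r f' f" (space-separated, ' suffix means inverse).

  after f: (1 5)(2 4 3)
  after f: (2 3 4)
  after r: (2 5 4 3)
  after r: (2 4 5)
  after f': (1 5 3 4)

f f r r f'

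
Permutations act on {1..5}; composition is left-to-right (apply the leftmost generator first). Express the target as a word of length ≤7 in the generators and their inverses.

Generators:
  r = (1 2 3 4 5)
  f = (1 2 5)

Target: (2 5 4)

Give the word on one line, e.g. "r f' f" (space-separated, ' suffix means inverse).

r f r f' r

  after r: (1 2 3 4 5)
  after f: (1 5 2 3 4)
  after r: (2 4)(3 5)
  after f': (1 5 3 2 4)
  after r: (2 5 4)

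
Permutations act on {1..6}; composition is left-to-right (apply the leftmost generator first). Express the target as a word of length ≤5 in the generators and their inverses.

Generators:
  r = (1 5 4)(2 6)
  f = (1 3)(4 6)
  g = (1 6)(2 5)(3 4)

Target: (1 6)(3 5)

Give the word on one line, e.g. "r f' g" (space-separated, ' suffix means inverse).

  after r: (1 5 4)(2 6)
  after r: (1 4 5)
  after f: (1 6 4 5 3)
  after r': (1 2 6 5 3 4)
  after r': (1 6)(3 5)

r r f r' r'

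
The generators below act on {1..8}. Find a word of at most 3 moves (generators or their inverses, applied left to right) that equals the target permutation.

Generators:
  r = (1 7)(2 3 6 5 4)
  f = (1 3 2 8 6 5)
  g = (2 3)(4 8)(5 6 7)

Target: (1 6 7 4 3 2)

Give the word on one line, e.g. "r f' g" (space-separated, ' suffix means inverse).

g' f' g

  after g': (2 3)(4 8)(5 7 6)
  after f': (1 5 7 8 4 2)
  after g: (1 6 7 4 3 2)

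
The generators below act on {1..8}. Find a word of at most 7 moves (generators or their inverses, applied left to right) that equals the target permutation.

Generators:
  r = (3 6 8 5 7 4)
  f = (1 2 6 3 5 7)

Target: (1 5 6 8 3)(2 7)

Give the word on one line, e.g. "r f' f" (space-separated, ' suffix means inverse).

  after f: (1 2 6 3 5 7)
  after r: (1 2 8 5 4 3 7)
  after f: (1 6 3)(2 8 7)(4 5)
  after r: (1 8 4 7 2 5 3)
  after r: (1 5 6 8 3)(2 7)

f r f r r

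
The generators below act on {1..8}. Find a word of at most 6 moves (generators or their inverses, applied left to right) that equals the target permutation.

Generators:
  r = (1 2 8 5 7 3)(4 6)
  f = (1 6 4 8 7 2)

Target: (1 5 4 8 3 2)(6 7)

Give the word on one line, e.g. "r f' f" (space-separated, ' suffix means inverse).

r' r' r' f f

  after r': (1 3 7 5 8 2)(4 6)
  after r': (1 7 8)(2 3 5)
  after r': (1 5)(2 7)(3 8)(4 6)
  after f: (1 5 6 8 3 7)
  after f: (1 5 4 8 3 2)(6 7)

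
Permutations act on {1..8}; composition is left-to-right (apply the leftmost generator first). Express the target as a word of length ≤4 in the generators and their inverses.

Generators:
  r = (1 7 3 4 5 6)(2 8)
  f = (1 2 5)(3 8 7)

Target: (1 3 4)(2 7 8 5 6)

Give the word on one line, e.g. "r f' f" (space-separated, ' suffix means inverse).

  after r: (1 7 3 4 5 6)(2 8)
  after f: (1 3 4)(2 7 8 5 6)

r f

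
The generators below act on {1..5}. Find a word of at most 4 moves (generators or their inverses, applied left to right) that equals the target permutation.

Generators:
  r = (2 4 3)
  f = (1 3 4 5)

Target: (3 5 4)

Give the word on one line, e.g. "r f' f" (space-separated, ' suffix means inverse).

  after r: (2 4 3)
  after f': (1 5 4)(2 3)
  after r: (1 5 3 4)
  after f: (3 5 4)

r f' r f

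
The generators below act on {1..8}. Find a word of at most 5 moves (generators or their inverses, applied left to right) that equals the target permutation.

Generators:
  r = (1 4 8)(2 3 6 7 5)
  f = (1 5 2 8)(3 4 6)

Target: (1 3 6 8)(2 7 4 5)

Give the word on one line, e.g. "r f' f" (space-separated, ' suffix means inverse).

  after f': (1 8 2 5)(3 6 4)
  after r': (1 4 2 7 6)(5 8)
  after f': (1 3 6 8)(2 7 4 5)

f' r' f'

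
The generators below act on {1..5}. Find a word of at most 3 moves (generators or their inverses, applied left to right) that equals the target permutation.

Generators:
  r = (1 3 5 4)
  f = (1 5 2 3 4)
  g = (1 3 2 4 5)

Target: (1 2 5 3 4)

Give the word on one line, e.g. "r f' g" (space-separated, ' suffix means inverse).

  after r': (1 4 5 3)
  after g': (1 2 3 5)
  after r: (1 2 5 3 4)

r' g' r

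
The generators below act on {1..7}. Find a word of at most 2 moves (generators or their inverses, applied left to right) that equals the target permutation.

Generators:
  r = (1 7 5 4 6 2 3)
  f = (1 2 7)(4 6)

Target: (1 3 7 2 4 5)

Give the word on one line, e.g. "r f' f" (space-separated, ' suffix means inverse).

  after r': (1 3 2 6 4 5 7)
  after f: (1 3 7 2 4 5)

r' f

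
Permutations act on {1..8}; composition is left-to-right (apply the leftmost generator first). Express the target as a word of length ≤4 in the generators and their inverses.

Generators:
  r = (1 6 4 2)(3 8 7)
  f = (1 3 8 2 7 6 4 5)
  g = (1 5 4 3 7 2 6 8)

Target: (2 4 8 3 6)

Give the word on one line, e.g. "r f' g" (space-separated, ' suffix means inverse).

g f

  after g: (1 5 4 3 7 2 6 8)
  after f: (2 4 8 3 6)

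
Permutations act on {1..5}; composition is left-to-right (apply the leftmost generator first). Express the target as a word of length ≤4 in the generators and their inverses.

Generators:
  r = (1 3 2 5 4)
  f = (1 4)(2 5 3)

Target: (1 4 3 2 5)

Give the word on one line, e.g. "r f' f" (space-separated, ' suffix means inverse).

r f f r

  after r: (1 3 2 5 4)
  after f: (1 2 3 5)
  after f: (1 5 4)
  after r: (1 4 3 2 5)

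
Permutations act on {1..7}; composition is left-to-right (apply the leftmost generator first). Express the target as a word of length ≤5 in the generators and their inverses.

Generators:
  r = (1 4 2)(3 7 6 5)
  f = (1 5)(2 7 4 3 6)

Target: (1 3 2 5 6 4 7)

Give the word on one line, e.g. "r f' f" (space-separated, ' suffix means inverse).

  after r': (1 2 4)(3 5 6 7)
  after f': (1 6 2 7 4 5 3)
  after r: (1 5 7 2 6)(3 4)
  after r: (1 3 2 5 6 4 7)

r' f' r r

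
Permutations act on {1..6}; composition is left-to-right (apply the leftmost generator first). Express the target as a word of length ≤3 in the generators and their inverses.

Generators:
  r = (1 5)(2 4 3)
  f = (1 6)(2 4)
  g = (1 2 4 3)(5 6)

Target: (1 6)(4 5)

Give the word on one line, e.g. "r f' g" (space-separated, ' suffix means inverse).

  after r: (1 5)(2 4 3)
  after g: (1 6 5 2 3 4)
  after r: (1 6)(4 5)

r g r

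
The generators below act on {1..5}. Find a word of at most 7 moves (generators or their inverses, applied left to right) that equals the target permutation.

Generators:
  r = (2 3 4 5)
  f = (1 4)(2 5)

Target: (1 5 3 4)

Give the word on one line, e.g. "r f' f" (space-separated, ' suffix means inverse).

  after r': (2 5 4 3)
  after f': (1 4 3 5)
  after r: (1 5)(2 3)
  after f': (1 2 3 5 4)
  after r': (1 5 3 4)

r' f' r f' r'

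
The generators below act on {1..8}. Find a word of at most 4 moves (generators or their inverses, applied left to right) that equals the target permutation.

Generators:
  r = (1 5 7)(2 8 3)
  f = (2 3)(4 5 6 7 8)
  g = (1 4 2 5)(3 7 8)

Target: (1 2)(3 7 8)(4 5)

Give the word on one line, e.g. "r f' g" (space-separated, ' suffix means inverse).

g' g'

  after g': (1 5 2 4)(3 8 7)
  after g': (1 2)(3 7 8)(4 5)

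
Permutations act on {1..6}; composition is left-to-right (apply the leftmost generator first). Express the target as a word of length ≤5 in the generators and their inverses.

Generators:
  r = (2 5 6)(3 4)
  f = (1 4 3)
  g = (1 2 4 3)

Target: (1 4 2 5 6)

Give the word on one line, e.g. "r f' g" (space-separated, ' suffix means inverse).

r f g f'

  after r: (2 5 6)(3 4)
  after f: (1 4)(2 5 6)
  after g: (1 3)(2 5 6 4)
  after f': (1 4 2 5 6)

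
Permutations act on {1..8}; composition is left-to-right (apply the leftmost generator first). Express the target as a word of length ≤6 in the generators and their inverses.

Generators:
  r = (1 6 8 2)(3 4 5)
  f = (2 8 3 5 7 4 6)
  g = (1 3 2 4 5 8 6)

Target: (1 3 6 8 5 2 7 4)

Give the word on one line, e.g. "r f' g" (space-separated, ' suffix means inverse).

r g r f' r'

  after r: (1 6 8 2)(3 4 5)
  after g: (2 3 5)(4 8)
  after r: (1 6 8 5)(2 4)
  after f': (1 4 6 2 7 5)(3 8)
  after r': (1 3 6 8 5 2 7 4)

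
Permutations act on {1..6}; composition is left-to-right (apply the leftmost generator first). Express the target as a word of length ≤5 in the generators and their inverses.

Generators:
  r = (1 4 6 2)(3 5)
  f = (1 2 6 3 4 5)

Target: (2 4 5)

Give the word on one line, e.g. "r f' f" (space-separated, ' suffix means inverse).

r' f r f'

  after r': (1 2 6 4)(3 5)
  after f: (1 6 5 4 2 3)
  after r: (1 2 5 6 3 4)
  after f': (2 4 5)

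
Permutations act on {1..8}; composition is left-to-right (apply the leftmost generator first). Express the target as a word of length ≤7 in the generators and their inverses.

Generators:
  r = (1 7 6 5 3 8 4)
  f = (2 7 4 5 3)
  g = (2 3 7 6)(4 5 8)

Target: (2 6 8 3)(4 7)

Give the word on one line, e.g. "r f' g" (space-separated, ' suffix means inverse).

  after f: (2 7 4 5 3)
  after g': (2 3 6 7 8 5)
  after f: (3 6 4 5 7 8)
  after g': (2 6 8)(3 7 5)
  after f': (2 6 8 3)(4 7)

f g' f g' f'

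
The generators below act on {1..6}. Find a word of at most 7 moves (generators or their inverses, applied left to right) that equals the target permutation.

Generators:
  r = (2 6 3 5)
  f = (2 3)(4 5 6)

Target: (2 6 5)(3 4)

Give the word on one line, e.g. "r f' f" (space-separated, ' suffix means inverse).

  after f: (2 3)(4 5 6)
  after r': (2 6 4 3 5)
  after r': (4 6)
  after r': (2 5 3 6 4)
  after f: (2 6 5)(3 4)

f r' r' r' f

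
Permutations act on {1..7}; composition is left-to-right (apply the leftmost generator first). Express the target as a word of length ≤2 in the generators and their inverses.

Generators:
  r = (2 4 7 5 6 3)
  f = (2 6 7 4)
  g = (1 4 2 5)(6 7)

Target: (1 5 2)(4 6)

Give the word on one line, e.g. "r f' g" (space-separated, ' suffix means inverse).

f' g'

  after f': (2 4 7 6)
  after g': (1 5 2)(4 6)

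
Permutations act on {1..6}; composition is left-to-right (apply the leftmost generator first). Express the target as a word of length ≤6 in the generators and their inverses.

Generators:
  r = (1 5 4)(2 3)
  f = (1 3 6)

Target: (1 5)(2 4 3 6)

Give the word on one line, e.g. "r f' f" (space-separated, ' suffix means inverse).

r' f' r' f

  after r': (1 4 5)(2 3)
  after f': (1 4 5 6 3 2)
  after r': (1 5 6 2 4)
  after f: (1 5)(2 4 3 6)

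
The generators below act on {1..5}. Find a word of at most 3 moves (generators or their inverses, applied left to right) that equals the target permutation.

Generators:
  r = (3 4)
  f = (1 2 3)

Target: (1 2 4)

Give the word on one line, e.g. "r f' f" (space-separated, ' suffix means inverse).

r f r'

  after r: (3 4)
  after f: (1 2 3 4)
  after r': (1 2 4)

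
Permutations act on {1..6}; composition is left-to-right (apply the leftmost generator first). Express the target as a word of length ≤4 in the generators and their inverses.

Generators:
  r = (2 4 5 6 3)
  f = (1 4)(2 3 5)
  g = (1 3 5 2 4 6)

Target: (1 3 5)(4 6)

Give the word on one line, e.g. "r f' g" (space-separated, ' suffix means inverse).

  after f': (1 4)(2 5 3)
  after g: (1 6)(3 4)
  after r': (1 5 4 6)(2 3)
  after f': (1 3 5)(4 6)

f' g r' f'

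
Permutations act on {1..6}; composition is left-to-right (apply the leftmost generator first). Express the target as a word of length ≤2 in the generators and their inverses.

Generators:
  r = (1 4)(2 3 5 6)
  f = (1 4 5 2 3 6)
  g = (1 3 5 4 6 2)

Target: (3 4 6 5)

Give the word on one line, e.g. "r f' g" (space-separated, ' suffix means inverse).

r f'

  after r: (1 4)(2 3 5 6)
  after f': (3 4 6 5)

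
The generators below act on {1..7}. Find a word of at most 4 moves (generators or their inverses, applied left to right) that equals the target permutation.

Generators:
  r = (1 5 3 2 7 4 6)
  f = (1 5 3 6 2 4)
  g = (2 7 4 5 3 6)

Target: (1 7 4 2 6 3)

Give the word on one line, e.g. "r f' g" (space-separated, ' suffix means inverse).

  after f': (1 4 2 6 3 5)
  after g': (1 7 2 3 4 6 5)
  after f: (1 7 4 2 6 3)

f' g' f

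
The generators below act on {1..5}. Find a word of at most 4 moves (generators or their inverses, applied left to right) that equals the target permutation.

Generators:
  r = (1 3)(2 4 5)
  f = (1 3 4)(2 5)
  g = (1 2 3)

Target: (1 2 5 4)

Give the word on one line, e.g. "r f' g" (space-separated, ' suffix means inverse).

  after r': (1 3)(2 5 4)
  after g': (1 2 5 4)

r' g'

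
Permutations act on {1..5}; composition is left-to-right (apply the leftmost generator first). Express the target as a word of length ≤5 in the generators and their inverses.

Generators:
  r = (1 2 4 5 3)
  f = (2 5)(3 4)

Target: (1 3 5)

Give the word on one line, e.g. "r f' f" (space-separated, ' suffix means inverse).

r r f'

  after r: (1 2 4 5 3)
  after r: (1 4 3 2 5)
  after f': (1 3 5)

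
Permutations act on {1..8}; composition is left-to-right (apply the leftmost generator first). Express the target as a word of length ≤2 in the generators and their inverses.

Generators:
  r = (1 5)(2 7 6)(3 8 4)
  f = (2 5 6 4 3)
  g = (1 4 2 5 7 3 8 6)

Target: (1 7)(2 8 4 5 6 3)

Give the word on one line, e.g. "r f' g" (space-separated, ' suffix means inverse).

g' r'

  after g': (1 6 8 3 7 5 2 4)
  after r': (1 7)(2 8 4 5 6 3)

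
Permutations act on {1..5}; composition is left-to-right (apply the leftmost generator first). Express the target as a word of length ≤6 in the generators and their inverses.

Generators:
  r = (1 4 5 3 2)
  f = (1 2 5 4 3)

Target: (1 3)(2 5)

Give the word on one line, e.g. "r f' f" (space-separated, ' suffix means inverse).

f r' r' f' r'

  after f: (1 2 5 4 3)
  after r': (1 3 2 4 5)
  after r': (1 5 2)
  after f': (1 2 3 4 5)
  after r': (1 3)(2 5)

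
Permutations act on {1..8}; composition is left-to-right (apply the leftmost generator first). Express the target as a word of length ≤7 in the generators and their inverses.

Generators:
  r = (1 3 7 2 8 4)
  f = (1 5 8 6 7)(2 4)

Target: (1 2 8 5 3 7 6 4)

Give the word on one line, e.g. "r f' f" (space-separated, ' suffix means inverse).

f f f f r

  after f: (1 5 8 6 7)(2 4)
  after f: (1 8 7 5 6)
  after f: (1 6 5 7 8)(2 4)
  after f: (1 7 6 8 5)
  after r: (1 2 8 5 3 7 6 4)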